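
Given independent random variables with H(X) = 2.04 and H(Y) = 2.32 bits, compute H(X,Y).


For independent variables, H(X,Y) = H(X) + H(Y) = 2.04 + 2.32 = 4.36

4.36 bits


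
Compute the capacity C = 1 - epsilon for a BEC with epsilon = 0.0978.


C = 1 - epsilon = 1 - 0.0978 = 0.9022

0.9022 bits


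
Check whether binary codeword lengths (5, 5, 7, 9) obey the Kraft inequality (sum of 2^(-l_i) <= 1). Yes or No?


Kraft sum = sum(2^(-l_i)) = 0.0723, need <= 1. Result: satisfied (a binary prefix-free code with these lengths exists)

Yes


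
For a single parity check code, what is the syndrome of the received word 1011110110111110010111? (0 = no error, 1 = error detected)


Syndrome = XOR of all bits = 1 XOR 0 XOR 1 XOR 1 XOR 1 XOR 1 XOR 0 XOR 1 XOR 1 XOR 0 XOR 1 XOR 1 XOR 1 XOR 1 XOR 1 XOR 0 XOR 0 XOR 1 XOR 0 XOR 1 XOR 1 XOR 1 = 0

0


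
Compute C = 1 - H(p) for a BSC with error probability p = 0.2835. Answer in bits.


H(p) = -p*log2(p) - (1-p)*log2(1-p) = -0.2835*log2(0.2835) - 0.7165*log2(0.7165) = 0.515567 + 0.344609 = 0.8602. C = 1 - H(p) = 1 - 0.8602 = 0.1398

0.1398 bits


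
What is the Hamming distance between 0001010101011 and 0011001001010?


Count differing positions: . . ^ . . ^ ^ ^ . . . . ^ = 5 differences

5


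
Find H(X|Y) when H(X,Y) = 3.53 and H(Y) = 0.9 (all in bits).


H(X|Y) = H(X,Y) - H(Y) = 3.53 - 0.9 = 2.63

2.63 bits


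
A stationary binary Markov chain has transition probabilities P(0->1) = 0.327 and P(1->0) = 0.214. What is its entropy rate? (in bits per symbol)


Stationary distribution: pi_0 = p10/(p01+p10) = 0.3956, pi_1 = 0.6044. Entropy rate H' = pi_0*H(p01) + pi_1*H(p10) = 0.3956*0.9118 + 0.6044*0.7491 = 0.8134

0.8134 bits/symbol


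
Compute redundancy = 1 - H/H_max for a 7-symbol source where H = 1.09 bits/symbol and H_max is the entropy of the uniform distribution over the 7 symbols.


H_max = log2(K) = log2(7) = 2.8074 bits/symbol. Redundancy = 1 - H/H_max = 1 - 1.09/2.8074 = 1 - 0.3883 = 0.6117

0.6117


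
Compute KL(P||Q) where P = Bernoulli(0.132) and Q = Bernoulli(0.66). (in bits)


KL = p*log2(p/q) + (1-p)*log2((1-p)/(1-q)) = 0.132*log2(0.132/0.66) + 0.868*log2(0.868/0.34) = 0.8672

0.8672 bits


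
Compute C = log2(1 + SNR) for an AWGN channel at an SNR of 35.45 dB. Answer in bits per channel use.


SNR_linear = 10^(35.45/10) = 3507.5187; C = log2(1 + SNR_linear) = log2(1 + 3507.5187) = 11.7766

11.7766 bits/channel use


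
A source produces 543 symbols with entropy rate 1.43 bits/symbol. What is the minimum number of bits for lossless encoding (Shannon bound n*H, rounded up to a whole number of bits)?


Minimum bits >= n * H = 543 * 1.43 = 776.49, rounded up to a whole number of bits = 777

777 bits


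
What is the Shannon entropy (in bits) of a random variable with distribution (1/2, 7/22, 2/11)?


H = -sum(p_i * log2(p_i)). Terms: -(1/2)*log2(1/2) = 0.500000; -(7/22)*log2(7/22) = 0.525661; -(2/11)*log2(2/11) = 0.447169. H = 0.500000 + 0.525661 + 0.447169 = 1.4728

1.4728 bits


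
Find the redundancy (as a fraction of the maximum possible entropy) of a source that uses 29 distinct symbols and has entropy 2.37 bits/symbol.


H_max = log2(K) = log2(29) = 4.858 bits/symbol. Redundancy = 1 - H/H_max = 1 - 2.37/4.858 = 1 - 0.4879 = 0.5121

0.5121


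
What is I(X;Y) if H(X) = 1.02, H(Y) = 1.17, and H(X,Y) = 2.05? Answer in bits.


I(X;Y) = H(X) + H(Y) - H(X,Y) = 1.02 + 1.17 - 2.05 = 0.14

0.14 bits


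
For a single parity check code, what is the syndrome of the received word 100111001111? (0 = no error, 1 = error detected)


Syndrome = XOR of all bits = 1 XOR 0 XOR 0 XOR 1 XOR 1 XOR 1 XOR 0 XOR 0 XOR 1 XOR 1 XOR 1 XOR 1 = 0

0


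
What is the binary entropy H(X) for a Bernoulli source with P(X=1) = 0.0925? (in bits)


H = -p*log2(p) - (1-p)*log2(1-p). -0.0925*log2(0.0925) = 0.317682; -0.9075*log2(0.9075) = 0.127078. H = 0.317682 + 0.127078 = 0.4448

0.4448 bits


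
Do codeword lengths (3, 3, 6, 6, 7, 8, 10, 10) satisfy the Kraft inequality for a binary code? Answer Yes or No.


Kraft sum = sum(2^(-l_i)) = 0.2949, need <= 1. Result: satisfied (a binary prefix-free code with these lengths exists)

Yes


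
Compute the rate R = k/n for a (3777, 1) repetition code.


Rate = k/n = 1/3777

1/3777


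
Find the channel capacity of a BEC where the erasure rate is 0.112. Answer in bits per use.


C = 1 - epsilon = 1 - 0.112 = 0.888

0.888 bits


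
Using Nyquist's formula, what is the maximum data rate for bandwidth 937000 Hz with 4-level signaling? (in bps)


Rate = 2 * B * log2(M) = 2 * 937000 * 2.0 = 3748000.0

3748000.0 bps


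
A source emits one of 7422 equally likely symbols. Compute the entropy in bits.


H = log2(n) = log2(7422) = 12.8576

12.8576 bits


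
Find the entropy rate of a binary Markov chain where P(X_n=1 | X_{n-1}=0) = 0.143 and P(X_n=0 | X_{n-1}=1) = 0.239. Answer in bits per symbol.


Stationary distribution: pi_0 = p10/(p01+p10) = 0.6257, pi_1 = 0.3743. Entropy rate H' = pi_0*H(p01) + pi_1*H(p10) = 0.6257*0.592 + 0.3743*0.7934 = 0.6674

0.6674 bits/symbol


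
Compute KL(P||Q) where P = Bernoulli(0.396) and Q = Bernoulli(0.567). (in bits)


KL = p*log2(p/q) + (1-p)*log2((1-p)/(1-q)) = 0.396*log2(0.396/0.567) + 0.604*log2(0.604/0.433) = 0.085

0.085 bits


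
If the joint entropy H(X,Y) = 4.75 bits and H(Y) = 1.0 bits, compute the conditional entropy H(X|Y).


H(X|Y) = H(X,Y) - H(Y) = 4.75 - 1.0 = 3.75

3.75 bits


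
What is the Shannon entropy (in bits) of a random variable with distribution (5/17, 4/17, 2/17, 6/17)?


H = -sum(p_i * log2(p_i)). Terms: -(5/17)*log2(5/17) = 0.519275; -(4/17)*log2(4/17) = 0.491168; -(2/17)*log2(2/17) = 0.363231; -(6/17)*log2(6/17) = 0.530294. H = 0.519275 + 0.491168 + 0.363231 + 0.530294 = 1.904

1.904 bits


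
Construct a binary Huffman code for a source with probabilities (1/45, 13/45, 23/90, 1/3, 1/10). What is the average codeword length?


Huffman construction (repeatedly merge the two least-probable nodes; each merge adds 1 bit to every symbol beneath it): 1/45 + 1/10 = 11/90; 11/90 + 23/90 = 17/45; 13/45 + 1/3 = 28/45; 17/45 + 28/45 = 1. Resulting codeword lengths (in the order the probabilities were given): (3, 2, 2, 2, 3). L_avg = sum(p_i * l_i) = 1/45*3 + 13/45*2 + 23/90*2 + 1/3*2 + 1/10*3 = 191/90 = 2.1222

2.1222 bits


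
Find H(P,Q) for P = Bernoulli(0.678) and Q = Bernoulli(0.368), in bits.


H(P,Q) = -p*log2(q) - (1-p)*log2(1-q). -0.678*log2(0.368) = 0.977827; -0.322*log2(0.632) = 0.213165. H(P,Q) = 0.977827 + 0.213165 = 1.191

1.191 bits


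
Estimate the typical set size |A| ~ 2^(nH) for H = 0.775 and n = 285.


log2|A_typical| = nH = 285 * 0.775 = 220.875, so |A_typical| ~ 2^220.875 = 3.090e+66

3.090e+66


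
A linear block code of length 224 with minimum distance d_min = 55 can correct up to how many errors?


Correction capability = floor((d-1)/2) = floor((55-1)/2) = 27

27 errors


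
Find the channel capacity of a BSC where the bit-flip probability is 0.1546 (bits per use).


H(p) = -p*log2(p) - (1-p)*log2(1-p) = -0.1546*log2(0.1546) - 0.8454*log2(0.8454) = 0.416398 + 0.204835 = 0.6212. C = 1 - H(p) = 1 - 0.6212 = 0.3788

0.3788 bits


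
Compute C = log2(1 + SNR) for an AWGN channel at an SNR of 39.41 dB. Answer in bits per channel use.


SNR_linear = 10^(39.41/10) = 8729.7137; C = log2(1 + SNR_linear) = log2(1 + 8729.7137) = 13.0919

13.0919 bits/channel use


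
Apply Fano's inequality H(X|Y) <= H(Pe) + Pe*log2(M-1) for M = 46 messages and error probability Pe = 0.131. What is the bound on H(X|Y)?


H(Pe) = -Pe*log2(Pe) - (1-Pe)*log2(1-Pe) = -0.131*log2(0.131) - 0.869*log2(0.869) = 0.384139 + 0.176035 = 0.5602. Pe*log2(M-1) = 0.131*log2(45) = 0.719433. Bound = H(Pe) + Pe*log2(M-1) = 0.384139 + 0.176035 + 0.719433 = 1.2796

1.2796 bits


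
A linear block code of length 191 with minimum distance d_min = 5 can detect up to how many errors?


Detection capability = d_min - 1 = 5 - 1 = 4

4 errors


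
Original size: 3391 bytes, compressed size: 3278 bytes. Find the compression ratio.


Ratio = original / compressed = 3391 / 3278 = 1.0345

1.0345


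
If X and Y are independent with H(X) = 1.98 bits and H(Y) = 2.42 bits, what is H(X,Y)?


For independent variables, H(X,Y) = H(X) + H(Y) = 1.98 + 2.42 = 4.4

4.4 bits


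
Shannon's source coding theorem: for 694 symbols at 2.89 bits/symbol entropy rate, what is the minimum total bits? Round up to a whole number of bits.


Minimum bits >= n * H = 694 * 2.89 = 2005.66, rounded up to a whole number of bits = 2006

2006 bits


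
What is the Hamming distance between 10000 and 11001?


Count differing positions: . ^ . . ^ = 2 differences

2


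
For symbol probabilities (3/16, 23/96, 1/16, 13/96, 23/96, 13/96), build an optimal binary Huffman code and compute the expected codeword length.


Huffman construction (repeatedly merge the two least-probable nodes; each merge adds 1 bit to every symbol beneath it): 1/16 + 13/96 = 19/96; 13/96 + 3/16 = 31/96; 19/96 + 23/96 = 7/16; 23/96 + 31/96 = 9/16; 7/16 + 9/16 = 1. Resulting codeword lengths (in the order the probabilities were given): (3, 2, 3, 3, 2, 3). L_avg = sum(p_i * l_i) = 3/16*3 + 23/96*2 + 1/16*3 + 13/96*3 + 23/96*2 + 13/96*3 = 121/48 = 2.5208

2.5208 bits


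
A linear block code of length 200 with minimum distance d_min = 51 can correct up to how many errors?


Correction capability = floor((d-1)/2) = floor((51-1)/2) = 25

25 errors


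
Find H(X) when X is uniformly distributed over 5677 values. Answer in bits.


H = log2(n) = log2(5677) = 12.4709

12.4709 bits


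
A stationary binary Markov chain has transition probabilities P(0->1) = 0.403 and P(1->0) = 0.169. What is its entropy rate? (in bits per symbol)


Stationary distribution: pi_0 = p10/(p01+p10) = 0.2955, pi_1 = 0.7045. Entropy rate H' = pi_0*H(p01) + pi_1*H(p10) = 0.2955*0.9727 + 0.7045*0.6554 = 0.7491

0.7491 bits/symbol


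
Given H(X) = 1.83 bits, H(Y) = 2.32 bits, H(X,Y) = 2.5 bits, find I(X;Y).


I(X;Y) = H(X) + H(Y) - H(X,Y) = 1.83 + 2.32 - 2.5 = 1.65

1.65 bits


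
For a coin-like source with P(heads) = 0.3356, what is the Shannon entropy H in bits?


H = -p*log2(p) - (1-p)*log2(1-p). -0.3356*log2(0.3356) = 0.528632; -0.6644*log2(0.6644) = 0.391914. H = 0.528632 + 0.391914 = 0.9205

0.9205 bits


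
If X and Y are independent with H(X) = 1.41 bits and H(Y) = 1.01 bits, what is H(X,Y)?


For independent variables, H(X,Y) = H(X) + H(Y) = 1.41 + 1.01 = 2.42

2.42 bits


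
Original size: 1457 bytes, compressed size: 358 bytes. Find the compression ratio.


Ratio = original / compressed = 1457 / 358 = 4.0698

4.0698


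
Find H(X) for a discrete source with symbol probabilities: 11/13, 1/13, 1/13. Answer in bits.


H = -sum(p_i * log2(p_i)). Terms: -(11/13)*log2(11/13) = 0.203930; -(1/13)*log2(1/13) = 0.284649; -(1/13)*log2(1/13) = 0.284649. H = 0.203930 + 0.284649 + 0.284649 = 0.7732

0.7732 bits


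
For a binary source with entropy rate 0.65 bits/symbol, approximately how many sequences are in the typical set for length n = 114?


log2|A_typical| = nH = 114 * 0.65 = 74.1, so |A_typical| ~ 2^74.1 = 2.025e+22

2.025e+22


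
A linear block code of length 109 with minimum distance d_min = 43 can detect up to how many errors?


Detection capability = d_min - 1 = 43 - 1 = 42

42 errors


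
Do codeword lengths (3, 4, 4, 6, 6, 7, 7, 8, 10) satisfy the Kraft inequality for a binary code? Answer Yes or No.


Kraft sum = sum(2^(-l_i)) = 0.3018, need <= 1. Result: satisfied (a binary prefix-free code with these lengths exists)

Yes


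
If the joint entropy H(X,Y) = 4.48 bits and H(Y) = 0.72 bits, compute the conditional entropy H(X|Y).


H(X|Y) = H(X,Y) - H(Y) = 4.48 - 0.72 = 3.76

3.76 bits


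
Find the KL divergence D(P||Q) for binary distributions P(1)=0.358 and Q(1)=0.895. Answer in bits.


KL = p*log2(p/q) + (1-p)*log2((1-p)/(1-q)) = 0.358*log2(0.358/0.895) + 0.642*log2(0.642/0.105) = 1.2038

1.2038 bits


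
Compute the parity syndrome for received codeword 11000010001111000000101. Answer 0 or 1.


Syndrome = XOR of all bits = 1 XOR 1 XOR 0 XOR 0 XOR 0 XOR 0 XOR 1 XOR 0 XOR 0 XOR 0 XOR 1 XOR 1 XOR 1 XOR 1 XOR 0 XOR 0 XOR 0 XOR 0 XOR 0 XOR 0 XOR 1 XOR 0 XOR 1 = 1

1


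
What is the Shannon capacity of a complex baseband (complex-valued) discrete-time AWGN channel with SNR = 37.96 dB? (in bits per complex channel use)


SNR_linear = 10^(37.96/10) = 6251.7269; C = log2(1 + SNR_linear) = log2(1 + 6251.7269) = 12.6103

12.6103 bits/channel use


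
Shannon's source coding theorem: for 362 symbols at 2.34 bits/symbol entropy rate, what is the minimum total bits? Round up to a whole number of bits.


Minimum bits >= n * H = 362 * 2.34 = 847.08, rounded up to a whole number of bits = 848

848 bits


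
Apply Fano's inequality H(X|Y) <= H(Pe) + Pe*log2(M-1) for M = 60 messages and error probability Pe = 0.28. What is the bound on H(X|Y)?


H(Pe) = -Pe*log2(Pe) - (1-Pe)*log2(1-Pe) = -0.28*log2(0.28) - 0.72*log2(0.72) = 0.514220 + 0.341230 = 0.8555. Pe*log2(M-1) = 0.28*log2(59) = 1.647140. Bound = H(Pe) + Pe*log2(M-1) = 0.514220 + 0.341230 + 1.647140 = 2.5026

2.5026 bits


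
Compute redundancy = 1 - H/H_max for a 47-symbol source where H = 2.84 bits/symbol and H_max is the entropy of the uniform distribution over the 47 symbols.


H_max = log2(K) = log2(47) = 5.5546 bits/symbol. Redundancy = 1 - H/H_max = 1 - 2.84/5.5546 = 1 - 0.5113 = 0.4887

0.4887


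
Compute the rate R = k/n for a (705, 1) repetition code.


Rate = k/n = 1/705

1/705


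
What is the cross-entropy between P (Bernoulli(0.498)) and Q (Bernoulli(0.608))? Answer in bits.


H(P,Q) = -p*log2(q) - (1-p)*log2(1-q). -0.498*log2(0.608) = 0.357493; -0.502*log2(0.392) = 0.678239. H(P,Q) = 0.357493 + 0.678239 = 1.0357

1.0357 bits


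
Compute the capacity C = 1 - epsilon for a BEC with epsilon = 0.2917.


C = 1 - epsilon = 1 - 0.2917 = 0.7083

0.7083 bits


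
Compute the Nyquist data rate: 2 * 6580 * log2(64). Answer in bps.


Rate = 2 * B * log2(M) = 2 * 6580 * 6.0 = 78960.0

78960.0 bps


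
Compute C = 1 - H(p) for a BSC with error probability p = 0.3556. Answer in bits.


H(p) = -p*log2(p) - (1-p)*log2(1-p) = -0.3556*log2(0.3556) - 0.6444*log2(0.6444) = 0.530439 + 0.408531 = 0.939. C = 1 - H(p) = 1 - 0.939 = 0.061

0.061 bits


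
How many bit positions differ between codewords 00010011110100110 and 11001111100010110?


Count differing positions: ^ ^ . ^ ^ ^ . . . ^ . ^ ^ . . . . = 8 differences

8


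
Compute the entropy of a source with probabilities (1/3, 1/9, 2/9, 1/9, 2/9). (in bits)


H = -sum(p_i * log2(p_i)). Terms: -(1/3)*log2(1/3) = 0.528321; -(1/9)*log2(1/9) = 0.352214; -(2/9)*log2(2/9) = 0.482206; -(1/9)*log2(1/9) = 0.352214; -(2/9)*log2(2/9) = 0.482206. H = 0.528321 + 0.352214 + 0.482206 + 0.352214 + 0.482206 = 2.1972

2.1972 bits


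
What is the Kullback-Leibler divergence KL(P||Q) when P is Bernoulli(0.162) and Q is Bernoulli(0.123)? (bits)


KL = p*log2(p/q) + (1-p)*log2((1-p)/(1-q)) = 0.162*log2(0.162/0.123) + 0.838*log2(0.838/0.877) = 0.0094

0.0094 bits


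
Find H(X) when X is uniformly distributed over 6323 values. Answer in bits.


H = log2(n) = log2(6323) = 12.6264

12.6264 bits


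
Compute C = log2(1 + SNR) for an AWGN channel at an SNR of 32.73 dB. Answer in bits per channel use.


SNR_linear = 10^(32.73/10) = 1874.9945; C = log2(1 + SNR_linear) = log2(1 + 1874.9945) = 10.8734

10.8734 bits/channel use


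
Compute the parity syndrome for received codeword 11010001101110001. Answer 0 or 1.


Syndrome = XOR of all bits = 1 XOR 1 XOR 0 XOR 1 XOR 0 XOR 0 XOR 0 XOR 1 XOR 1 XOR 0 XOR 1 XOR 1 XOR 1 XOR 0 XOR 0 XOR 0 XOR 1 = 1

1


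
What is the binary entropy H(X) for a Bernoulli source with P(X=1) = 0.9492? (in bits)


H = -p*log2(p) - (1-p)*log2(1-p). -0.9492*log2(0.9492) = 0.071395; -0.0508*log2(0.0508) = 0.218391. H = 0.071395 + 0.218391 = 0.2898

0.2898 bits


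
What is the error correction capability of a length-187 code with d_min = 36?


Correction capability = floor((d-1)/2) = floor((36-1)/2) = 17

17 errors


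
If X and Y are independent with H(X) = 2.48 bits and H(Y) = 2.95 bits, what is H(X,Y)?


For independent variables, H(X,Y) = H(X) + H(Y) = 2.48 + 2.95 = 5.43

5.43 bits


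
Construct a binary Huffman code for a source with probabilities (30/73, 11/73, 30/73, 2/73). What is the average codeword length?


Huffman construction (repeatedly merge the two least-probable nodes; each merge adds 1 bit to every symbol beneath it): 2/73 + 11/73 = 13/73; 13/73 + 30/73 = 43/73; 30/73 + 43/73 = 1. Resulting codeword lengths (in the order the probabilities were given): (2, 3, 1, 3). L_avg = sum(p_i * l_i) = 30/73*2 + 11/73*3 + 30/73*1 + 2/73*3 = 129/73 = 1.7671

1.7671 bits


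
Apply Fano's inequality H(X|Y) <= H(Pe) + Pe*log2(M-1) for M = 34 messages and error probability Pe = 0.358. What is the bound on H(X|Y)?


H(Pe) = -Pe*log2(Pe) - (1-Pe)*log2(1-Pe) = -0.358*log2(0.358) - 0.642*log2(0.642) = 0.530545 + 0.410466 = 0.941. Pe*log2(M-1) = 0.358*log2(33) = 1.805893. Bound = H(Pe) + Pe*log2(M-1) = 0.530545 + 0.410466 + 1.805893 = 2.7469

2.7469 bits


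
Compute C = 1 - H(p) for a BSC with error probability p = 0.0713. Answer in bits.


H(p) = -p*log2(p) - (1-p)*log2(1-p) = -0.0713*log2(0.0713) - 0.9287*log2(0.9287) = 0.271650 + 0.099107 = 0.3708. C = 1 - H(p) = 1 - 0.3708 = 0.6292

0.6292 bits


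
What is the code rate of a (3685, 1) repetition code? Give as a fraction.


Rate = k/n = 1/3685

1/3685


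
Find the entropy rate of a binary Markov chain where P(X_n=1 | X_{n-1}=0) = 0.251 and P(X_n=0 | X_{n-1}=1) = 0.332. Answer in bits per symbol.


Stationary distribution: pi_0 = p10/(p01+p10) = 0.5695, pi_1 = 0.4305. Entropy rate H' = pi_0*H(p01) + pi_1*H(p10) = 0.5695*0.8129 + 0.4305*0.917 = 0.8577

0.8577 bits/symbol


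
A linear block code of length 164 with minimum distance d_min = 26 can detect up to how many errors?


Detection capability = d_min - 1 = 26 - 1 = 25

25 errors


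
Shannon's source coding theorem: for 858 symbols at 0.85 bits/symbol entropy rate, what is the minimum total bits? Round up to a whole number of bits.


Minimum bits >= n * H = 858 * 0.85 = 729.3, rounded up to a whole number of bits = 730

730 bits


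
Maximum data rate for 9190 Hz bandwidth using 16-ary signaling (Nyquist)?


Rate = 2 * B * log2(M) = 2 * 9190 * 4.0 = 73520.0

73520.0 bps


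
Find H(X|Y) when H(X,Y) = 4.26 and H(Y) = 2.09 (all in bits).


H(X|Y) = H(X,Y) - H(Y) = 4.26 - 2.09 = 2.17

2.17 bits


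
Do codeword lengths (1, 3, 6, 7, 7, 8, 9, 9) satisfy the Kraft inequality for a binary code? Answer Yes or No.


Kraft sum = sum(2^(-l_i)) = 0.6641, need <= 1. Result: satisfied (a binary prefix-free code with these lengths exists)

Yes


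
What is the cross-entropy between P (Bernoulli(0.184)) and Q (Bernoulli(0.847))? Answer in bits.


H(P,Q) = -p*log2(q) - (1-p)*log2(1-q). -0.184*log2(0.847) = 0.044080; -0.816*log2(0.153) = 2.210051. H(P,Q) = 0.044080 + 2.210051 = 2.2541

2.2541 bits


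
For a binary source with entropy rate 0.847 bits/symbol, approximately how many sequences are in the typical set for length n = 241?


log2|A_typical| = nH = 241 * 0.847 = 204.127, so |A_typical| ~ 2^204.127 = 2.808e+61

2.808e+61


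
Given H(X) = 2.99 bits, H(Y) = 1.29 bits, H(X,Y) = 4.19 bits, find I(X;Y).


I(X;Y) = H(X) + H(Y) - H(X,Y) = 2.99 + 1.29 - 4.19 = 0.09

0.09 bits


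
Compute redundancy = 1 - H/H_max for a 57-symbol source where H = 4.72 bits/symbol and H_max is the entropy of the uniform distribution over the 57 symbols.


H_max = log2(K) = log2(57) = 5.8329 bits/symbol. Redundancy = 1 - H/H_max = 1 - 4.72/5.8329 = 1 - 0.8092 = 0.1908

0.1908


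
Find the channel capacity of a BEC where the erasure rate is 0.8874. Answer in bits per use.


C = 1 - epsilon = 1 - 0.8874 = 0.1126

0.1126 bits


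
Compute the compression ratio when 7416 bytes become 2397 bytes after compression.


Ratio = original / compressed = 7416 / 2397 = 3.0939

3.0939


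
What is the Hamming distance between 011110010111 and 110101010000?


Count differing positions: ^ . ^ . ^ ^ . . . ^ ^ ^ = 7 differences

7


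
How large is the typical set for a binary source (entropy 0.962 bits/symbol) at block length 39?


log2|A_typical| = nH = 39 * 0.962 = 37.518, so |A_typical| ~ 2^37.518 = 1.968e+11

1.968e+11


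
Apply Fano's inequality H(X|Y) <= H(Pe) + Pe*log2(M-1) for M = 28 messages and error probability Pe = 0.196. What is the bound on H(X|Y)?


H(Pe) = -Pe*log2(Pe) - (1-Pe)*log2(1-Pe) = -0.196*log2(0.196) - 0.804*log2(0.804) = 0.460811 + 0.253045 = 0.7139. Pe*log2(M-1) = 0.196*log2(27) = 0.931958. Bound = H(Pe) + Pe*log2(M-1) = 0.460811 + 0.253045 + 0.931958 = 1.6458

1.6458 bits


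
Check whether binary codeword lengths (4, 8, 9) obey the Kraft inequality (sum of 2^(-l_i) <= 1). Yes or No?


Kraft sum = sum(2^(-l_i)) = 0.0684, need <= 1. Result: satisfied (a binary prefix-free code with these lengths exists)

Yes


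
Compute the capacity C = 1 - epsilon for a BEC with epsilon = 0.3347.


C = 1 - epsilon = 1 - 0.3347 = 0.6653

0.6653 bits


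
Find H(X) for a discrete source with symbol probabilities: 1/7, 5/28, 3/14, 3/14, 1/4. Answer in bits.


H = -sum(p_i * log2(p_i)). Terms: -(1/7)*log2(1/7) = 0.401051; -(5/28)*log2(5/28) = 0.443826; -(3/14)*log2(3/14) = 0.476227; -(3/14)*log2(3/14) = 0.476227; -(1/4)*log2(1/4) = 0.500000. H = 0.401051 + 0.443826 + 0.476227 + 0.476227 + 0.500000 = 2.2973

2.2973 bits


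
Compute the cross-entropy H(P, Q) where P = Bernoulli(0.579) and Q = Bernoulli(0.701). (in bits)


H(P,Q) = -p*log2(q) - (1-p)*log2(1-q). -0.579*log2(0.701) = 0.296745; -0.421*log2(0.299) = 0.733290. H(P,Q) = 0.296745 + 0.733290 = 1.03

1.03 bits


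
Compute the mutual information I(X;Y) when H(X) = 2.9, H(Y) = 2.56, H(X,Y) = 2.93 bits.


I(X;Y) = H(X) + H(Y) - H(X,Y) = 2.9 + 2.56 - 2.93 = 2.53

2.53 bits


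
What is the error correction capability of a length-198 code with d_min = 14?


Correction capability = floor((d-1)/2) = floor((14-1)/2) = 6

6 errors


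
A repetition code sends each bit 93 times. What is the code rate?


Rate = k/n = 1/93

1/93


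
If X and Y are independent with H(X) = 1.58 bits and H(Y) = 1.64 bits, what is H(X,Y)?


For independent variables, H(X,Y) = H(X) + H(Y) = 1.58 + 1.64 = 3.22

3.22 bits


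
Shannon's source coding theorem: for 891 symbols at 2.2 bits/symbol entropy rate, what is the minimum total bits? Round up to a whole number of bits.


Minimum bits >= n * H = 891 * 2.2 = 1960.2, rounded up to a whole number of bits = 1961

1961 bits


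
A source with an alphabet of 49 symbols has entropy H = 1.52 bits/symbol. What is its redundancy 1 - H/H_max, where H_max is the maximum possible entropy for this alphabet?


H_max = log2(K) = log2(49) = 5.6147 bits/symbol. Redundancy = 1 - H/H_max = 1 - 1.52/5.6147 = 1 - 0.2707 = 0.7293

0.7293


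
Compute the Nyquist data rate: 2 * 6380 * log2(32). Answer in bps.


Rate = 2 * B * log2(M) = 2 * 6380 * 5.0 = 63800.0

63800.0 bps


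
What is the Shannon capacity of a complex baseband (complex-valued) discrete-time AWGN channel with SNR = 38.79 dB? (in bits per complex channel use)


SNR_linear = 10^(38.79/10) = 7568.329; C = log2(1 + SNR_linear) = log2(1 + 7568.329) = 12.8859

12.8859 bits/channel use


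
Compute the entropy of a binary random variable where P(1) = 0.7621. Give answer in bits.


H = -p*log2(p) - (1-p)*log2(1-p). -0.7621*log2(0.7621) = 0.298703; -0.2379*log2(0.2379) = 0.492827. H = 0.298703 + 0.492827 = 0.7915

0.7915 bits


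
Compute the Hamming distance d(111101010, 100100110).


Count differing positions: . ^ ^ . . ^ ^ . . = 4 differences

4


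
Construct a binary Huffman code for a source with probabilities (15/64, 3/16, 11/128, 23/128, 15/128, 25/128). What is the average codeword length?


Huffman construction (repeatedly merge the two least-probable nodes; each merge adds 1 bit to every symbol beneath it): 11/128 + 15/128 = 13/64; 23/128 + 3/16 = 47/128; 25/128 + 13/64 = 51/128; 15/64 + 47/128 = 77/128; 51/128 + 77/128 = 1. Resulting codeword lengths (in the order the probabilities were given): (2, 3, 3, 3, 3, 2). L_avg = sum(p_i * l_i) = 15/64*2 + 3/16*3 + 11/128*3 + 23/128*3 + 15/128*3 + 25/128*2 = 329/128 = 2.5703

2.5703 bits


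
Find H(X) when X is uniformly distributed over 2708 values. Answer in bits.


H = log2(n) = log2(2708) = 11.403

11.403 bits


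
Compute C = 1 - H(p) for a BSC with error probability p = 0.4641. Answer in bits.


H(p) = -p*log2(p) - (1-p)*log2(1-p) = -0.4641*log2(0.4641) - 0.5359*log2(0.5359) = 0.513987 + 0.482291 = 0.9963. C = 1 - H(p) = 1 - 0.9963 = 0.0037

0.0037 bits


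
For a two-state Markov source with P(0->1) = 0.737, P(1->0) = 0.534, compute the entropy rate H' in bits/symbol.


Stationary distribution: pi_0 = p10/(p01+p10) = 0.4201, pi_1 = 0.5799. Entropy rate H' = pi_0*H(p01) + pi_1*H(p10) = 0.4201*0.8312 + 0.5799*0.9967 = 0.9272

0.9272 bits/symbol


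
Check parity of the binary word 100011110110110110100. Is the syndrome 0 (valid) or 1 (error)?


Syndrome = XOR of all bits = 1 XOR 0 XOR 0 XOR 0 XOR 1 XOR 1 XOR 1 XOR 1 XOR 0 XOR 1 XOR 1 XOR 0 XOR 1 XOR 1 XOR 0 XOR 1 XOR 1 XOR 0 XOR 1 XOR 0 XOR 0 = 0

0


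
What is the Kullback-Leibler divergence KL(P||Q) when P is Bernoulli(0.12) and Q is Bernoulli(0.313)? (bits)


KL = p*log2(p/q) + (1-p)*log2((1-p)/(1-q)) = 0.12*log2(0.12/0.313) + 0.88*log2(0.88/0.687) = 0.1484

0.1484 bits


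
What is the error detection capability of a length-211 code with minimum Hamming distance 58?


Detection capability = d_min - 1 = 58 - 1 = 57

57 errors


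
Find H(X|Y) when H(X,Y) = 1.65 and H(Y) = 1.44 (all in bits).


H(X|Y) = H(X,Y) - H(Y) = 1.65 - 1.44 = 0.21

0.21 bits


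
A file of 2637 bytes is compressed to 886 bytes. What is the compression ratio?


Ratio = original / compressed = 2637 / 886 = 2.9763

2.9763


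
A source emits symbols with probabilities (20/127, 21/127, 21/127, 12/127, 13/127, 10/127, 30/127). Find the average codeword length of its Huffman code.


Huffman construction (repeatedly merge the two least-probable nodes; each merge adds 1 bit to every symbol beneath it): 10/127 + 12/127 = 22/127; 13/127 + 20/127 = 33/127; 21/127 + 21/127 = 42/127; 22/127 + 30/127 = 52/127; 33/127 + 42/127 = 75/127; 52/127 + 75/127 = 1. Resulting codeword lengths (in the order the probabilities were given): (3, 3, 3, 3, 3, 3, 2). L_avg = sum(p_i * l_i) = 20/127*3 + 21/127*3 + 21/127*3 + 12/127*3 + 13/127*3 + 10/127*3 + 30/127*2 = 351/127 = 2.7638

2.7638 bits


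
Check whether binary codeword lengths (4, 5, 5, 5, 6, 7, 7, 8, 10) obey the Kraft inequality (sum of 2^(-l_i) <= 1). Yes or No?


Kraft sum = sum(2^(-l_i)) = 0.1924, need <= 1. Result: satisfied (a binary prefix-free code with these lengths exists)

Yes


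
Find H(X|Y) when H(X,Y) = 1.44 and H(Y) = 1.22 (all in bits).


H(X|Y) = H(X,Y) - H(Y) = 1.44 - 1.22 = 0.22

0.22 bits


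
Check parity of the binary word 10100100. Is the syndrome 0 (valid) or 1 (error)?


Syndrome = XOR of all bits = 1 XOR 0 XOR 1 XOR 0 XOR 0 XOR 1 XOR 0 XOR 0 = 1

1


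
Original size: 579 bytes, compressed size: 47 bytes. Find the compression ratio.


Ratio = original / compressed = 579 / 47 = 12.3191

12.3191


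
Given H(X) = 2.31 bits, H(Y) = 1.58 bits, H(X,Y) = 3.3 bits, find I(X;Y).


I(X;Y) = H(X) + H(Y) - H(X,Y) = 2.31 + 1.58 - 3.3 = 0.59

0.59 bits


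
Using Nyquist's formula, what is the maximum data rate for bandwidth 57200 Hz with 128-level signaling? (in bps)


Rate = 2 * B * log2(M) = 2 * 57200 * 7.0 = 800800.0

800800.0 bps


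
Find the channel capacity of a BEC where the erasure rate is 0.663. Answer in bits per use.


C = 1 - epsilon = 1 - 0.663 = 0.337

0.337 bits


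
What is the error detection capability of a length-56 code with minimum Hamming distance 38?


Detection capability = d_min - 1 = 38 - 1 = 37

37 errors


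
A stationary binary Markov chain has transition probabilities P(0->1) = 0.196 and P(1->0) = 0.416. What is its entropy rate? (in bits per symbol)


Stationary distribution: pi_0 = p10/(p01+p10) = 0.6797, pi_1 = 0.3203. Entropy rate H' = pi_0*H(p01) + pi_1*H(p10) = 0.6797*0.7139 + 0.3203*0.9795 = 0.7989

0.7989 bits/symbol


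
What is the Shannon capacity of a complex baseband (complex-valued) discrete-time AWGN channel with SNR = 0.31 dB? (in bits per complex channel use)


SNR_linear = 10^(0.31/10) = 1.074; C = log2(1 + SNR_linear) = log2(1 + 1.074) = 1.0524

1.0524 bits/channel use


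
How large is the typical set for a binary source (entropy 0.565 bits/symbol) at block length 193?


log2|A_typical| = nH = 193 * 0.565 = 109.045, so |A_typical| ~ 2^109.045 = 6.696e+32

6.696e+32


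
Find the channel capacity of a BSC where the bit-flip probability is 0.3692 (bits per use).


H(p) = -p*log2(p) - (1-p)*log2(1-p) = -0.3692*log2(0.3692) - 0.6308*log2(0.6308) = 0.530734 + 0.419321 = 0.9501. C = 1 - H(p) = 1 - 0.9501 = 0.0499

0.0499 bits


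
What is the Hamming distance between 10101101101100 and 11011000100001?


Count differing positions: . ^ ^ ^ . ^ . ^ . . ^ ^ . ^ = 8 differences

8


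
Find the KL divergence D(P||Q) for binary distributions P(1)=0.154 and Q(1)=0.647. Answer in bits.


KL = p*log2(p/q) + (1-p)*log2((1-p)/(1-q)) = 0.154*log2(0.154/0.647) + 0.846*log2(0.846/0.353) = 0.7479

0.7479 bits


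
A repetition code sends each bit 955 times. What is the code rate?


Rate = k/n = 1/955

1/955


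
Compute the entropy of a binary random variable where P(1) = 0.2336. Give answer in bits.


H = -p*log2(p) - (1-p)*log2(1-p). -0.2336*log2(0.2336) = 0.490067; -0.7664*log2(0.7664) = 0.294168. H = 0.490067 + 0.294168 = 0.7842

0.7842 bits


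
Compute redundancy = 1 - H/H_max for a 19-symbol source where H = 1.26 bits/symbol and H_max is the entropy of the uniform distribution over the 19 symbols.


H_max = log2(K) = log2(19) = 4.2479 bits/symbol. Redundancy = 1 - H/H_max = 1 - 1.26/4.2479 = 1 - 0.2966 = 0.7034

0.7034


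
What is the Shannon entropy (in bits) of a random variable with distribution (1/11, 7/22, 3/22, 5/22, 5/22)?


H = -sum(p_i * log2(p_i)). Terms: -(1/11)*log2(1/11) = 0.314494; -(7/22)*log2(7/22) = 0.525661; -(3/22)*log2(3/22) = 0.391973; -(5/22)*log2(5/22) = 0.485796; -(5/22)*log2(5/22) = 0.485796. H = 0.314494 + 0.525661 + 0.391973 + 0.485796 + 0.485796 = 2.2037

2.2037 bits


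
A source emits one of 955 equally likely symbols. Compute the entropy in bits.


H = log2(n) = log2(955) = 9.8994

9.8994 bits


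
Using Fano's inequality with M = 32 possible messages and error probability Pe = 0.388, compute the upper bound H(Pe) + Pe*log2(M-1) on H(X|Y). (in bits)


H(Pe) = -Pe*log2(Pe) - (1-Pe)*log2(1-Pe) = -0.388*log2(0.388) - 0.612*log2(0.612) = 0.529958 + 0.433539 = 0.9635. Pe*log2(M-1) = 0.388*log2(31) = 1.922228. Bound = H(Pe) + Pe*log2(M-1) = 0.529958 + 0.433539 + 1.922228 = 2.8857

2.8857 bits


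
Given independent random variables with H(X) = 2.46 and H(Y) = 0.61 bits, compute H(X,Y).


For independent variables, H(X,Y) = H(X) + H(Y) = 2.46 + 0.61 = 3.07

3.07 bits


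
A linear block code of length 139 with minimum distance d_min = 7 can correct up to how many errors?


Correction capability = floor((d-1)/2) = floor((7-1)/2) = 3

3 errors


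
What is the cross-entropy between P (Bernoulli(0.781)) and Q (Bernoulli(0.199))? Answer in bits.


H(P,Q) = -p*log2(q) - (1-p)*log2(1-q). -0.781*log2(0.199) = 1.819074; -0.219*log2(0.801) = 0.070108. H(P,Q) = 1.819074 + 0.070108 = 1.8892

1.8892 bits


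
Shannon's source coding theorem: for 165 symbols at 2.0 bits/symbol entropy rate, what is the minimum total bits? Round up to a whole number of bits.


Minimum bits >= n * H = 165 * 2.0 = 330.0, rounded up to a whole number of bits = 330

330 bits


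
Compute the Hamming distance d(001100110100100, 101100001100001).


Count differing positions: ^ . . . . . ^ ^ ^ . . . ^ . ^ = 6 differences

6


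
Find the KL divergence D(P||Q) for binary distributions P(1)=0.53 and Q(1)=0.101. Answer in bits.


KL = p*log2(p/q) + (1-p)*log2((1-p)/(1-q)) = 0.53*log2(0.53/0.101) + 0.47*log2(0.47/0.899) = 0.8278

0.8278 bits


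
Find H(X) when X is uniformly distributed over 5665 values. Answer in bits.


H = log2(n) = log2(5665) = 12.4679

12.4679 bits


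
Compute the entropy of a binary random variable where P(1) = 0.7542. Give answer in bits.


H = -p*log2(p) - (1-p)*log2(1-p). -0.7542*log2(0.7542) = 0.306945; -0.2458*log2(0.2458) = 0.497608. H = 0.306945 + 0.497608 = 0.8046

0.8046 bits


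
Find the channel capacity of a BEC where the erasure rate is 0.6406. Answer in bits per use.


C = 1 - epsilon = 1 - 0.6406 = 0.3594

0.3594 bits


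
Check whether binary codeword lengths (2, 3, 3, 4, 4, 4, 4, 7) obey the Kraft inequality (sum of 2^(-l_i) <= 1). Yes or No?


Kraft sum = sum(2^(-l_i)) = 0.7578, need <= 1. Result: satisfied (a binary prefix-free code with these lengths exists)

Yes


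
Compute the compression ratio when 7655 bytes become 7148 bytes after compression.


Ratio = original / compressed = 7655 / 7148 = 1.0709

1.0709


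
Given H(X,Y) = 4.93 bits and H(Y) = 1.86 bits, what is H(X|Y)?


H(X|Y) = H(X,Y) - H(Y) = 4.93 - 1.86 = 3.07

3.07 bits


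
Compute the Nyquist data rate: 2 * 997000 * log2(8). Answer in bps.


Rate = 2 * B * log2(M) = 2 * 997000 * 3.0 = 5982000.0

5982000.0 bps


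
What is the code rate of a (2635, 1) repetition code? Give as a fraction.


Rate = k/n = 1/2635

1/2635


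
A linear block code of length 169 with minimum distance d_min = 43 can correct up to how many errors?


Correction capability = floor((d-1)/2) = floor((43-1)/2) = 21

21 errors


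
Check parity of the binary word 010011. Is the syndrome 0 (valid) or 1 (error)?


Syndrome = XOR of all bits = 0 XOR 1 XOR 0 XOR 0 XOR 1 XOR 1 = 1

1


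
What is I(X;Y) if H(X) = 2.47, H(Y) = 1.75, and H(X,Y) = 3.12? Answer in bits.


I(X;Y) = H(X) + H(Y) - H(X,Y) = 2.47 + 1.75 - 3.12 = 1.1

1.1 bits


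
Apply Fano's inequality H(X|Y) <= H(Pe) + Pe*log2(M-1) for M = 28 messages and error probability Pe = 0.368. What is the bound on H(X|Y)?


H(Pe) = -Pe*log2(Pe) - (1-Pe)*log2(1-Pe) = -0.368*log2(0.368) - 0.632*log2(0.632) = 0.530738 + 0.418386 = 0.9491. Pe*log2(M-1) = 0.368*log2(27) = 1.749799. Bound = H(Pe) + Pe*log2(M-1) = 0.530738 + 0.418386 + 1.749799 = 2.6989

2.6989 bits


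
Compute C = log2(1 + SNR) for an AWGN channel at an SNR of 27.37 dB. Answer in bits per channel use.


SNR_linear = 10^(27.37/10) = 545.7579; C = log2(1 + SNR_linear) = log2(1 + 545.7579) = 9.0948

9.0948 bits/channel use


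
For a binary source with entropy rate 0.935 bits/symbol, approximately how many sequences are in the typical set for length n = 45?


log2|A_typical| = nH = 45 * 0.935 = 42.075, so |A_typical| ~ 2^42.075 = 4.633e+12

4.633e+12


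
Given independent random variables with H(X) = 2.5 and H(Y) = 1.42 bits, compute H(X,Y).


For independent variables, H(X,Y) = H(X) + H(Y) = 2.5 + 1.42 = 3.92

3.92 bits


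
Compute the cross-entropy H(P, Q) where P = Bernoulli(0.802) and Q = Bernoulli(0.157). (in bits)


H(P,Q) = -p*log2(q) - (1-p)*log2(1-q). -0.802*log2(0.157) = 2.142273; -0.198*log2(0.843) = 0.048786. H(P,Q) = 2.142273 + 0.048786 = 2.1911

2.1911 bits


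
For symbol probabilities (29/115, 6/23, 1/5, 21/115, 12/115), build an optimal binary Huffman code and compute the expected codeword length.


Huffman construction (repeatedly merge the two least-probable nodes; each merge adds 1 bit to every symbol beneath it): 12/115 + 21/115 = 33/115; 1/5 + 29/115 = 52/115; 6/23 + 33/115 = 63/115; 52/115 + 63/115 = 1. Resulting codeword lengths (in the order the probabilities were given): (2, 2, 2, 3, 3). L_avg = sum(p_i * l_i) = 29/115*2 + 6/23*2 + 1/5*2 + 21/115*3 + 12/115*3 = 263/115 = 2.287

2.287 bits


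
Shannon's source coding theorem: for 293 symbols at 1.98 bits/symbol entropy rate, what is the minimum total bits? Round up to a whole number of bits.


Minimum bits >= n * H = 293 * 1.98 = 580.14, rounded up to a whole number of bits = 581

581 bits


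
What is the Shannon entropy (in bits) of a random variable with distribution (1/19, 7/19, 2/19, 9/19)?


H = -sum(p_i * log2(p_i)). Terms: -(1/19)*log2(1/19) = 0.223575; -(7/19)*log2(7/19) = 0.530737; -(2/19)*log2(2/19) = 0.341887; -(9/19)*log2(9/19) = 0.510633. H = 0.223575 + 0.530737 + 0.341887 + 0.510633 = 1.6068

1.6068 bits


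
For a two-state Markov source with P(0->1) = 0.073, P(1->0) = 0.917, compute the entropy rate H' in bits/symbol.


Stationary distribution: pi_0 = p10/(p01+p10) = 0.9263, pi_1 = 0.0737. Entropy rate H' = pi_0*H(p01) + pi_1*H(p10) = 0.9263*0.377 + 0.0737*0.4127 = 0.3796

0.3796 bits/symbol


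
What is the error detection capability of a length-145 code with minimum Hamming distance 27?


Detection capability = d_min - 1 = 27 - 1 = 26

26 errors


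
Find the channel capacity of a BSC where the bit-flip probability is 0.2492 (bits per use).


H(p) = -p*log2(p) - (1-p)*log2(1-p) = -0.2492*log2(0.2492) - 0.7508*log2(0.7508) = 0.499552 + 0.310455 = 0.81. C = 1 - H(p) = 1 - 0.81 = 0.19

0.19 bits


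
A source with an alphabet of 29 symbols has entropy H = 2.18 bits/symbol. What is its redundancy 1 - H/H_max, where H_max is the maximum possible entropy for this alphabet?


H_max = log2(K) = log2(29) = 4.858 bits/symbol. Redundancy = 1 - H/H_max = 1 - 2.18/4.858 = 1 - 0.4487 = 0.5513

0.5513


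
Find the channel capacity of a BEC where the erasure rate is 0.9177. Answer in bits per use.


C = 1 - epsilon = 1 - 0.9177 = 0.0823

0.0823 bits


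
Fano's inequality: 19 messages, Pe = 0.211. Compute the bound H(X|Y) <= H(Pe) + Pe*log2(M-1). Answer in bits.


H(Pe) = -Pe*log2(Pe) - (1-Pe)*log2(1-Pe) = -0.211*log2(0.211) - 0.789*log2(0.789) = 0.473629 + 0.269761 = 0.7434. Pe*log2(M-1) = 0.211*log2(18) = 0.879854. Bound = H(Pe) + Pe*log2(M-1) = 0.473629 + 0.269761 + 0.879854 = 1.6232

1.6232 bits


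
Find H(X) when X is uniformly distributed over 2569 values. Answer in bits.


H = log2(n) = log2(2569) = 11.327

11.327 bits


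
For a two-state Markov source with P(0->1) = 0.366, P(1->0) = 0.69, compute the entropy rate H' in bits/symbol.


Stationary distribution: pi_0 = p10/(p01+p10) = 0.6534, pi_1 = 0.3466. Entropy rate H' = pi_0*H(p01) + pi_1*H(p10) = 0.6534*0.9476 + 0.3466*0.8932 = 0.9287

0.9287 bits/symbol


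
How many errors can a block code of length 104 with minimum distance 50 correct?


Correction capability = floor((d-1)/2) = floor((50-1)/2) = 24

24 errors


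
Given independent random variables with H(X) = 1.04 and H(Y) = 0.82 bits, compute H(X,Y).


For independent variables, H(X,Y) = H(X) + H(Y) = 1.04 + 0.82 = 1.86

1.86 bits


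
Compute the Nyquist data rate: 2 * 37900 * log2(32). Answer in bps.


Rate = 2 * B * log2(M) = 2 * 37900 * 5.0 = 379000.0

379000.0 bps


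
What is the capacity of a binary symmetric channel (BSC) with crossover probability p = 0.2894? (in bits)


H(p) = -p*log2(p) - (1-p)*log2(1-p) = -0.2894*log2(0.2894) - 0.7106*log2(0.7106) = 0.517697 + 0.350248 = 0.8679. C = 1 - H(p) = 1 - 0.8679 = 0.1321

0.1321 bits
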